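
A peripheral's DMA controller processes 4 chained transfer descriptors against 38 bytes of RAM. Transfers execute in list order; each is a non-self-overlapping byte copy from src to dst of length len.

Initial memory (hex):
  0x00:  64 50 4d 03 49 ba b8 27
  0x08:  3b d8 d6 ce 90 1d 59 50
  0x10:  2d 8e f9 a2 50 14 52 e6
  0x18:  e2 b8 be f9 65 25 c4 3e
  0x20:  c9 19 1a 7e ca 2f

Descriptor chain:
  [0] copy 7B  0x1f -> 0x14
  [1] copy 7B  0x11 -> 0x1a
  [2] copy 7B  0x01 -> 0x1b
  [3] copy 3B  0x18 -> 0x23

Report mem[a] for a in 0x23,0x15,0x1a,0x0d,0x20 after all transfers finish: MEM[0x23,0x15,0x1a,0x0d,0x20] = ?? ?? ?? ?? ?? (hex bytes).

D0: mem[0x14..0x1a] <- [3e c9 19 1a 7e ca 2f]
D1: mem[0x1a..0x20] <- [8e f9 a2 3e c9 19 1a]
D2: mem[0x1b..0x21] <- [50 4d 03 49 ba b8 27]
D3: mem[0x23..0x25] <- [7e ca 8e]
query mem[0x23]=0x7e, mem[0x15]=0xc9, mem[0x1a]=0x8e, mem[0x0d]=0x1d, mem[0x20]=0xb8

MEM[0x23,0x15,0x1a,0x0d,0x20] = 7e c9 8e 1d b8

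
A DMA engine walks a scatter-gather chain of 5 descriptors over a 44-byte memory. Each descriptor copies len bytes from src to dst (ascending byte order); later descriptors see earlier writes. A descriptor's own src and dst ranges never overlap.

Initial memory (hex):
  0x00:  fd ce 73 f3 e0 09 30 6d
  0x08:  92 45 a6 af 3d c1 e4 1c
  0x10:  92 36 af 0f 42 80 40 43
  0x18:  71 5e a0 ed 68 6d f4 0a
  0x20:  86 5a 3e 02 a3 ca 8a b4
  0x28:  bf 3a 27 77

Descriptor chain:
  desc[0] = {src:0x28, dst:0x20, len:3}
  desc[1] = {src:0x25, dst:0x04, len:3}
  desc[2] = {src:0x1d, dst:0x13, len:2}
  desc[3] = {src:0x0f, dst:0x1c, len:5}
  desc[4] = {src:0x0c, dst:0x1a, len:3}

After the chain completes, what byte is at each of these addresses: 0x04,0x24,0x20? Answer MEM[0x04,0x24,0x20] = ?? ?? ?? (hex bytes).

D0: mem[0x20..0x22] <- [bf 3a 27]
D1: mem[0x04..0x06] <- [ca 8a b4]
D2: mem[0x13..0x14] <- [6d f4]
D3: mem[0x1c..0x20] <- [1c 92 36 af 6d]
D4: mem[0x1a..0x1c] <- [3d c1 e4]
query mem[0x04]=0xca, mem[0x24]=0xa3, mem[0x20]=0x6d

MEM[0x04,0x24,0x20] = ca a3 6d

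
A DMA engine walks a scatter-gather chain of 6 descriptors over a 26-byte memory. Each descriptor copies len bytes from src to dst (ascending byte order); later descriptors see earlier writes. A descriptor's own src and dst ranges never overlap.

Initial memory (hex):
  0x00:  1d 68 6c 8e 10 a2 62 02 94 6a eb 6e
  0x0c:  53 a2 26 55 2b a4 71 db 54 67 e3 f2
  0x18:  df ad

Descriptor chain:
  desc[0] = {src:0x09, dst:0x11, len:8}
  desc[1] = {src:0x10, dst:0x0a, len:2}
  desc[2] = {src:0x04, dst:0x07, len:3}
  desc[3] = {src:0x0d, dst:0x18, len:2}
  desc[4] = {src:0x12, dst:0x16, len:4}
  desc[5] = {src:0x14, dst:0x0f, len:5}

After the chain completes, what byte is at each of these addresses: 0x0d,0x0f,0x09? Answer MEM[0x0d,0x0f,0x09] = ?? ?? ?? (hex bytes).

MEM[0x0d,0x0f,0x09] = a2 53 62

[0] 0x09->0x11 len=8 : 6a eb 6e 53 a2 26 55 2b
[1] 0x10->0x0a len=2 : 2b 6a
[2] 0x04->0x07 len=3 : 10 a2 62
[3] 0x0d->0x18 len=2 : a2 26
[4] 0x12->0x16 len=4 : eb 6e 53 a2
[5] 0x14->0x0f len=5 : 53 a2 eb 6e 53
query mem[0x0d]=0xa2, mem[0x0f]=0x53, mem[0x09]=0x62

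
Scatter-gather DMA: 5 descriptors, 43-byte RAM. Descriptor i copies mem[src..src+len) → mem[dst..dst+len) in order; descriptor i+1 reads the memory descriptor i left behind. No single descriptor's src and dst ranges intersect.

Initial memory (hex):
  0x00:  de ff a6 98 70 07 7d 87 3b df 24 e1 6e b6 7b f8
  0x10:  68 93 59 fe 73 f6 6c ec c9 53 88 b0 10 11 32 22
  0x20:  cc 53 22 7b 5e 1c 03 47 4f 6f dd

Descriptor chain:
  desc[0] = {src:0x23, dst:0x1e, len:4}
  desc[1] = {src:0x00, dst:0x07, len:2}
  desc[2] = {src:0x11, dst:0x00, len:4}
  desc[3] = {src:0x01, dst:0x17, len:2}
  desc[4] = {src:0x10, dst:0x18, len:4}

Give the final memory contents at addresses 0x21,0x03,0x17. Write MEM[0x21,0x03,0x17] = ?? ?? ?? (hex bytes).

MEM[0x21,0x03,0x17] = 03 73 59

[0] 0x23->0x1e len=4 : 7b 5e 1c 03
[1] 0x00->0x07 len=2 : de ff
[2] 0x11->0x00 len=4 : 93 59 fe 73
[3] 0x01->0x17 len=2 : 59 fe
[4] 0x10->0x18 len=4 : 68 93 59 fe
query mem[0x21]=0x03, mem[0x03]=0x73, mem[0x17]=0x59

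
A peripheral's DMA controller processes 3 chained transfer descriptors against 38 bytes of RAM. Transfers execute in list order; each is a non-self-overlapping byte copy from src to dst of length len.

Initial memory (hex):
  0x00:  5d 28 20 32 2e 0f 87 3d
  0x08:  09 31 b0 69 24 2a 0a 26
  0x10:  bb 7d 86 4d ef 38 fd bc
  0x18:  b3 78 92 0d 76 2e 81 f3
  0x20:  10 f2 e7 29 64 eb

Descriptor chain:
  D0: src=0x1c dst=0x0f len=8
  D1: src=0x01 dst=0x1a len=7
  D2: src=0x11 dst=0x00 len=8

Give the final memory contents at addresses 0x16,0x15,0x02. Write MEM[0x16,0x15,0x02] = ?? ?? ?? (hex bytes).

  after D0: wrote 8B at 0x0f = 762e81f310f2e729
  after D1: wrote 7B at 0x1a = 2820322e0f873d
  after D2: wrote 8B at 0x00 = 81f310f2e729bcb3
query mem[0x16]=0x29, mem[0x15]=0xe7, mem[0x02]=0x10

MEM[0x16,0x15,0x02] = 29 e7 10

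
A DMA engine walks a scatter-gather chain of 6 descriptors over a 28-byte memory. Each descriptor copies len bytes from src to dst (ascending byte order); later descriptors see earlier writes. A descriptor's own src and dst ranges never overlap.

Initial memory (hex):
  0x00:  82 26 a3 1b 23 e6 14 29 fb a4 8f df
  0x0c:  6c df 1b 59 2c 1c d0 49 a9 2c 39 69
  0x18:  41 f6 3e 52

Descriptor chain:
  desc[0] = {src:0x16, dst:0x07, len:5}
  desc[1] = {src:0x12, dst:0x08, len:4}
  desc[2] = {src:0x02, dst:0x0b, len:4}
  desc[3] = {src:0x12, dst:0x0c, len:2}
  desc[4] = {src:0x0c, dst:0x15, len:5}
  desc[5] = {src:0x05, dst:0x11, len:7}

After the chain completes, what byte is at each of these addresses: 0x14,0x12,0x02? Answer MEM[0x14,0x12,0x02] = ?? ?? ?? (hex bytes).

MEM[0x14,0x12,0x02] = d0 14 a3

#0 dst[0x07+5] := {0x39,0x69,0x41,0xf6,0x3e}
#1 dst[0x08+4] := {0xd0,0x49,0xa9,0x2c}
#2 dst[0x0b+4] := {0xa3,0x1b,0x23,0xe6}
#3 dst[0x0c+2] := {0xd0,0x49}
#4 dst[0x15+5] := {0xd0,0x49,0xe6,0x59,0x2c}
#5 dst[0x11+7] := {0xe6,0x14,0x39,0xd0,0x49,0xa9,0xa3}
query mem[0x14]=0xd0, mem[0x12]=0x14, mem[0x02]=0xa3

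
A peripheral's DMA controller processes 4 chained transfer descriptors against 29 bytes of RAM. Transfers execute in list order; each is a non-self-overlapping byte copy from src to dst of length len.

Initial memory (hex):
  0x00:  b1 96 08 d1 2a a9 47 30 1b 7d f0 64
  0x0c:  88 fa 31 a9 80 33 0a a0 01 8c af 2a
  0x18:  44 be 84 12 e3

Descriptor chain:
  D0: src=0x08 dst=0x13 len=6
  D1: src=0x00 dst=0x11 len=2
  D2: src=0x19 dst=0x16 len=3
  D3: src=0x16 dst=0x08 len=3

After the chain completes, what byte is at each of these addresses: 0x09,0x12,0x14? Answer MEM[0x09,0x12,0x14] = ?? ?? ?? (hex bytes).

MEM[0x09,0x12,0x14] = 84 96 7d

#0 dst[0x13+6] := {0x1b,0x7d,0xf0,0x64,0x88,0xfa}
#1 dst[0x11+2] := {0xb1,0x96}
#2 dst[0x16+3] := {0xbe,0x84,0x12}
#3 dst[0x08+3] := {0xbe,0x84,0x12}
query mem[0x09]=0x84, mem[0x12]=0x96, mem[0x14]=0x7d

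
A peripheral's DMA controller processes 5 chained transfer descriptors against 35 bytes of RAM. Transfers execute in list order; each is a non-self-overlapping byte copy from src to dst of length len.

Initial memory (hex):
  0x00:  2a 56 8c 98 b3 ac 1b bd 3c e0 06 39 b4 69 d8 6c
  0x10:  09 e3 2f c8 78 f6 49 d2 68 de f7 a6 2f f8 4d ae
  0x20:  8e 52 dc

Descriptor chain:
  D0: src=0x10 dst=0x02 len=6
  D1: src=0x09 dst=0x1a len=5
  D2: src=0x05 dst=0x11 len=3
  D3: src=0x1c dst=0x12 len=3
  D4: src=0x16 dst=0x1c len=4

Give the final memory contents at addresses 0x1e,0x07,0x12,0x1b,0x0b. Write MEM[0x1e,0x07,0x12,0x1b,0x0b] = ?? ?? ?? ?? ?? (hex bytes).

MEM[0x1e,0x07,0x12,0x1b,0x0b] = 68 f6 39 06 39

[0] 0x10->0x02 len=6 : 09 e3 2f c8 78 f6
[1] 0x09->0x1a len=5 : e0 06 39 b4 69
[2] 0x05->0x11 len=3 : c8 78 f6
[3] 0x1c->0x12 len=3 : 39 b4 69
[4] 0x16->0x1c len=4 : 49 d2 68 de
query mem[0x1e]=0x68, mem[0x07]=0xf6, mem[0x12]=0x39, mem[0x1b]=0x06, mem[0x0b]=0x39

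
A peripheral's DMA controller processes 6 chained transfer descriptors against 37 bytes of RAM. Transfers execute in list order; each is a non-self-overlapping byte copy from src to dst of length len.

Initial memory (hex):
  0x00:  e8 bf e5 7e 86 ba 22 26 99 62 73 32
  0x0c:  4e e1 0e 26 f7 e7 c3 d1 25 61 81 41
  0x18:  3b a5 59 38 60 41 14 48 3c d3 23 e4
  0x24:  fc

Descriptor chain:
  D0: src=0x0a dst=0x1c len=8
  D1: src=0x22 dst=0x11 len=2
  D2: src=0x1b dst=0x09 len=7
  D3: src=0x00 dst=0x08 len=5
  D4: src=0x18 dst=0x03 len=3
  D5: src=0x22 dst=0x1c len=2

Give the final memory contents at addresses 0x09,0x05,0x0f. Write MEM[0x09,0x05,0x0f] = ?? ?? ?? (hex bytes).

D0: mem[0x1c..0x23] <- [73 32 4e e1 0e 26 f7 e7]
D1: mem[0x11..0x12] <- [f7 e7]
D2: mem[0x09..0x0f] <- [38 73 32 4e e1 0e 26]
D3: mem[0x08..0x0c] <- [e8 bf e5 7e 86]
D4: mem[0x03..0x05] <- [3b a5 59]
D5: mem[0x1c..0x1d] <- [f7 e7]
query mem[0x09]=0xbf, mem[0x05]=0x59, mem[0x0f]=0x26

MEM[0x09,0x05,0x0f] = bf 59 26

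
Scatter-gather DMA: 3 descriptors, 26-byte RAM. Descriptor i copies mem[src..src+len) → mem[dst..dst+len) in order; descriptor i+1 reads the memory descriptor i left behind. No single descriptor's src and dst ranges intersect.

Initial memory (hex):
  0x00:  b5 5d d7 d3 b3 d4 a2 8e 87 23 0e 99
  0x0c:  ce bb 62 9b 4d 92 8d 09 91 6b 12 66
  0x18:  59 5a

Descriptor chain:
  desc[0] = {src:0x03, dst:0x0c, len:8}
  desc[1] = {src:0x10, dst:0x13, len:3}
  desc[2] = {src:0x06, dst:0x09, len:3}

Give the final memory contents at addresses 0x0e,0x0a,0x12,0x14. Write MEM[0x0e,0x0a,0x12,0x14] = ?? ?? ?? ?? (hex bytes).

MEM[0x0e,0x0a,0x12,0x14] = d4 8e 23 87

#0 dst[0x0c+8] := {0xd3,0xb3,0xd4,0xa2,0x8e,0x87,0x23,0x0e}
#1 dst[0x13+3] := {0x8e,0x87,0x23}
#2 dst[0x09+3] := {0xa2,0x8e,0x87}
query mem[0x0e]=0xd4, mem[0x0a]=0x8e, mem[0x12]=0x23, mem[0x14]=0x87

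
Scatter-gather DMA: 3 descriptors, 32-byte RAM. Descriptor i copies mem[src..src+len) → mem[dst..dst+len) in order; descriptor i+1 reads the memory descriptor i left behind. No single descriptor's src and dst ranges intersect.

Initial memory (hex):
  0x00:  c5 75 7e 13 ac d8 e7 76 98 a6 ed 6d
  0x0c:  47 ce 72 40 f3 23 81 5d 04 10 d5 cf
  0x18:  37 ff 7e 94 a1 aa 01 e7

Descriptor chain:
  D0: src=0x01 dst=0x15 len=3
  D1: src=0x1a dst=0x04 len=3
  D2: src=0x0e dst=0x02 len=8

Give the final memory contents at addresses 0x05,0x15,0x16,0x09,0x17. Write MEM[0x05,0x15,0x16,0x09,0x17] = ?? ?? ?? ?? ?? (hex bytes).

MEM[0x05,0x15,0x16,0x09,0x17] = 23 75 7e 75 13

  after D0: wrote 3B at 0x15 = 757e13
  after D1: wrote 3B at 0x04 = 7e94a1
  after D2: wrote 8B at 0x02 = 7240f323815d0475
query mem[0x05]=0x23, mem[0x15]=0x75, mem[0x16]=0x7e, mem[0x09]=0x75, mem[0x17]=0x13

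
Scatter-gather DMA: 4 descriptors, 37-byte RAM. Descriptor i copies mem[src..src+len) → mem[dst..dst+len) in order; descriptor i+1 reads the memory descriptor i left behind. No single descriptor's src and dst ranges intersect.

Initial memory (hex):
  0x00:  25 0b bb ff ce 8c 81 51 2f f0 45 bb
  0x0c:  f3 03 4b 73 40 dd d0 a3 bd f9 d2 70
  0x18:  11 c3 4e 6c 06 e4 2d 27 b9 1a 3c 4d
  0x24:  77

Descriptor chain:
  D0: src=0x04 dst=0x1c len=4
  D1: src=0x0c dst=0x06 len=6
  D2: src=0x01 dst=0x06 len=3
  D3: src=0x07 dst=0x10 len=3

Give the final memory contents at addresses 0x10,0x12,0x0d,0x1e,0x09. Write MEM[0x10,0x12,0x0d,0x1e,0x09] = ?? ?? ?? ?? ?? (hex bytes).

[0] 0x04->0x1c len=4 : ce 8c 81 51
[1] 0x0c->0x06 len=6 : f3 03 4b 73 40 dd
[2] 0x01->0x06 len=3 : 0b bb ff
[3] 0x07->0x10 len=3 : bb ff 73
query mem[0x10]=0xbb, mem[0x12]=0x73, mem[0x0d]=0x03, mem[0x1e]=0x81, mem[0x09]=0x73

MEM[0x10,0x12,0x0d,0x1e,0x09] = bb 73 03 81 73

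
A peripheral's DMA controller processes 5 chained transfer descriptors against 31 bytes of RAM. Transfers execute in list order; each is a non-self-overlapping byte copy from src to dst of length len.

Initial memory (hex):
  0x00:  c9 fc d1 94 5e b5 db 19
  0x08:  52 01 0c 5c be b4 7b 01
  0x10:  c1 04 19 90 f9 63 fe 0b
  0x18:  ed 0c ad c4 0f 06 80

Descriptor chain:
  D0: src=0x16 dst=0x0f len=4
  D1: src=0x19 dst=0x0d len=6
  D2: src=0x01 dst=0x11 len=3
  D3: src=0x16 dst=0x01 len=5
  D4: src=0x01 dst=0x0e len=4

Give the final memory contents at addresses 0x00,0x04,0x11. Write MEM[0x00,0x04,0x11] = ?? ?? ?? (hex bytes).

#0 dst[0x0f+4] := {0xfe,0x0b,0xed,0x0c}
#1 dst[0x0d+6] := {0x0c,0xad,0xc4,0x0f,0x06,0x80}
#2 dst[0x11+3] := {0xfc,0xd1,0x94}
#3 dst[0x01+5] := {0xfe,0x0b,0xed,0x0c,0xad}
#4 dst[0x0e+4] := {0xfe,0x0b,0xed,0x0c}
query mem[0x00]=0xc9, mem[0x04]=0x0c, mem[0x11]=0x0c

MEM[0x00,0x04,0x11] = c9 0c 0c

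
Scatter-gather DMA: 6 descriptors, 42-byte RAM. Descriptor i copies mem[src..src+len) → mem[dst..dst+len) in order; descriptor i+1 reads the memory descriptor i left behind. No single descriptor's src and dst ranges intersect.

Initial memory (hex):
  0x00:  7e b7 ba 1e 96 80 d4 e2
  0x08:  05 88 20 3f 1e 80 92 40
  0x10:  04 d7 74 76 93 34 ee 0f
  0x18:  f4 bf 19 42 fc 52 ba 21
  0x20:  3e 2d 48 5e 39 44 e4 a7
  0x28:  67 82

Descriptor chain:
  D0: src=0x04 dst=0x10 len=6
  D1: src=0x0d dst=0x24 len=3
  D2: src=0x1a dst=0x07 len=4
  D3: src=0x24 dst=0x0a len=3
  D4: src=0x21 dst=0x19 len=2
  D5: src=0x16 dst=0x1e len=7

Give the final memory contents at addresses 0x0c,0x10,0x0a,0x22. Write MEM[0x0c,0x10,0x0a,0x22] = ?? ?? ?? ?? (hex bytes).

#0 dst[0x10+6] := {0x96,0x80,0xd4,0xe2,0x05,0x88}
#1 dst[0x24+3] := {0x80,0x92,0x40}
#2 dst[0x07+4] := {0x19,0x42,0xfc,0x52}
#3 dst[0x0a+3] := {0x80,0x92,0x40}
#4 dst[0x19+2] := {0x2d,0x48}
#5 dst[0x1e+7] := {0xee,0x0f,0xf4,0x2d,0x48,0x42,0xfc}
query mem[0x0c]=0x40, mem[0x10]=0x96, mem[0x0a]=0x80, mem[0x22]=0x48

MEM[0x0c,0x10,0x0a,0x22] = 40 96 80 48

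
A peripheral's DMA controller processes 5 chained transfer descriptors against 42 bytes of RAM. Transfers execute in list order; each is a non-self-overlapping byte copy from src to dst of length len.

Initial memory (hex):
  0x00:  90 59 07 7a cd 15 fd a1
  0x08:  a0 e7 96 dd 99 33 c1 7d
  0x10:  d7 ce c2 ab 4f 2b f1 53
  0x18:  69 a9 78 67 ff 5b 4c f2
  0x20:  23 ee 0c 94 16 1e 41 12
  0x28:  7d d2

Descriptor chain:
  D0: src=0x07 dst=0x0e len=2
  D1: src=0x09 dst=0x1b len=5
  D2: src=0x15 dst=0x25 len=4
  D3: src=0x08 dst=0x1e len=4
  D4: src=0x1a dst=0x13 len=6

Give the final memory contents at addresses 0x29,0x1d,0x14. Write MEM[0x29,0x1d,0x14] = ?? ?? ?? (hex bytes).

MEM[0x29,0x1d,0x14] = d2 dd e7

[0] 0x07->0x0e len=2 : a1 a0
[1] 0x09->0x1b len=5 : e7 96 dd 99 33
[2] 0x15->0x25 len=4 : 2b f1 53 69
[3] 0x08->0x1e len=4 : a0 e7 96 dd
[4] 0x1a->0x13 len=6 : 78 e7 96 dd a0 e7
query mem[0x29]=0xd2, mem[0x1d]=0xdd, mem[0x14]=0xe7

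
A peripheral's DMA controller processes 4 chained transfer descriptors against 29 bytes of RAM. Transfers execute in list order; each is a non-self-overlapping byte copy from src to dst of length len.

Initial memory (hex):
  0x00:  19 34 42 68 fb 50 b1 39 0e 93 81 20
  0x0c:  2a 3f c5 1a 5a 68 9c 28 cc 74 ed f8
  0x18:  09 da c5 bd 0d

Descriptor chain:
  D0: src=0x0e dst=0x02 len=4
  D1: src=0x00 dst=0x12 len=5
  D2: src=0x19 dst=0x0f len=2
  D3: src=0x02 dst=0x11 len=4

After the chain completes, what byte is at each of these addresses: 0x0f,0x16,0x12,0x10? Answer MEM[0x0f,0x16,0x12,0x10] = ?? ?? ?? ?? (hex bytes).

MEM[0x0f,0x16,0x12,0x10] = da 5a 1a c5

  after D0: wrote 4B at 0x02 = c51a5a68
  after D1: wrote 5B at 0x12 = 1934c51a5a
  after D2: wrote 2B at 0x0f = dac5
  after D3: wrote 4B at 0x11 = c51a5a68
query mem[0x0f]=0xda, mem[0x16]=0x5a, mem[0x12]=0x1a, mem[0x10]=0xc5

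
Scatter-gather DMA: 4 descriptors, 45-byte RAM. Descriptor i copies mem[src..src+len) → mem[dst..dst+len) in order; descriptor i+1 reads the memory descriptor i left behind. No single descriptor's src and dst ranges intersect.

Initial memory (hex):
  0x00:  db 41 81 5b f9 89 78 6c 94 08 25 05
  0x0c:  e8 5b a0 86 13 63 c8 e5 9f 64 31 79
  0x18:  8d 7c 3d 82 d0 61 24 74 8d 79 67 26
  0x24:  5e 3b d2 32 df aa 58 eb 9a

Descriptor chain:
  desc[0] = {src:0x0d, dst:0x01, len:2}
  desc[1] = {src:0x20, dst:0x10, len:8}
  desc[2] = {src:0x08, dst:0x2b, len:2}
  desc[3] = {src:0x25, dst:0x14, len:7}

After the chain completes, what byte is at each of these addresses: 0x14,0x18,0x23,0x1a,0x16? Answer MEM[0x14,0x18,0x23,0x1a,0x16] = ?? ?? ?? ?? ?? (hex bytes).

[0] 0x0d->0x01 len=2 : 5b a0
[1] 0x20->0x10 len=8 : 8d 79 67 26 5e 3b d2 32
[2] 0x08->0x2b len=2 : 94 08
[3] 0x25->0x14 len=7 : 3b d2 32 df aa 58 94
query mem[0x14]=0x3b, mem[0x18]=0xaa, mem[0x23]=0x26, mem[0x1a]=0x94, mem[0x16]=0x32

MEM[0x14,0x18,0x23,0x1a,0x16] = 3b aa 26 94 32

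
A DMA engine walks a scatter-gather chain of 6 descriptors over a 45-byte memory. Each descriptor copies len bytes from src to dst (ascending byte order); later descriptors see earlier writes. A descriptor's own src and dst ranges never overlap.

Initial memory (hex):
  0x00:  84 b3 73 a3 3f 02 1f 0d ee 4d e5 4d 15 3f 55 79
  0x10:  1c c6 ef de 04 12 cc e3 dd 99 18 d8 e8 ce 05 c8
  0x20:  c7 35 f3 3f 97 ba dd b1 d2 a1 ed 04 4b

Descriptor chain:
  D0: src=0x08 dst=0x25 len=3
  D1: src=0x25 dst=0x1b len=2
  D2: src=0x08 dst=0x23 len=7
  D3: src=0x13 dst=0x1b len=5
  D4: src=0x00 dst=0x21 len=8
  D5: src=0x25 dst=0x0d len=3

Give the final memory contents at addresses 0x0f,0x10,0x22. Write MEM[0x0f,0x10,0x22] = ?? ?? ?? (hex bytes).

[0] 0x08->0x25 len=3 : ee 4d e5
[1] 0x25->0x1b len=2 : ee 4d
[2] 0x08->0x23 len=7 : ee 4d e5 4d 15 3f 55
[3] 0x13->0x1b len=5 : de 04 12 cc e3
[4] 0x00->0x21 len=8 : 84 b3 73 a3 3f 02 1f 0d
[5] 0x25->0x0d len=3 : 3f 02 1f
query mem[0x0f]=0x1f, mem[0x10]=0x1c, mem[0x22]=0xb3

MEM[0x0f,0x10,0x22] = 1f 1c b3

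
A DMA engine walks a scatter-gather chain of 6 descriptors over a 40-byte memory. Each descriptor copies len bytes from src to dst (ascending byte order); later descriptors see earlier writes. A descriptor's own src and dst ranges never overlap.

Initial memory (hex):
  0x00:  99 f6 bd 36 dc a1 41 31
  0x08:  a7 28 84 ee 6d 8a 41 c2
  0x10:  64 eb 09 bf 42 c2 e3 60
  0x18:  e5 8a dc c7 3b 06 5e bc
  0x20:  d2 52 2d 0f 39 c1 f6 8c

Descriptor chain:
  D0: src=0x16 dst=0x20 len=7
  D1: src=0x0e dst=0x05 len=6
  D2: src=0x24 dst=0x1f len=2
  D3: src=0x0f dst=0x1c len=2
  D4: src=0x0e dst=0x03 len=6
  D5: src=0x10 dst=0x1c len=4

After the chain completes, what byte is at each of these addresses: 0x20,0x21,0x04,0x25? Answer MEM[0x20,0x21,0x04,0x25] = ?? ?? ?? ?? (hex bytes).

  after D0: wrote 7B at 0x20 = e360e58adcc73b
  after D1: wrote 6B at 0x05 = 41c264eb09bf
  after D2: wrote 2B at 0x1f = dcc7
  after D3: wrote 2B at 0x1c = c264
  after D4: wrote 6B at 0x03 = 41c264eb09bf
  after D5: wrote 4B at 0x1c = 64eb09bf
query mem[0x20]=0xc7, mem[0x21]=0x60, mem[0x04]=0xc2, mem[0x25]=0xc7

MEM[0x20,0x21,0x04,0x25] = c7 60 c2 c7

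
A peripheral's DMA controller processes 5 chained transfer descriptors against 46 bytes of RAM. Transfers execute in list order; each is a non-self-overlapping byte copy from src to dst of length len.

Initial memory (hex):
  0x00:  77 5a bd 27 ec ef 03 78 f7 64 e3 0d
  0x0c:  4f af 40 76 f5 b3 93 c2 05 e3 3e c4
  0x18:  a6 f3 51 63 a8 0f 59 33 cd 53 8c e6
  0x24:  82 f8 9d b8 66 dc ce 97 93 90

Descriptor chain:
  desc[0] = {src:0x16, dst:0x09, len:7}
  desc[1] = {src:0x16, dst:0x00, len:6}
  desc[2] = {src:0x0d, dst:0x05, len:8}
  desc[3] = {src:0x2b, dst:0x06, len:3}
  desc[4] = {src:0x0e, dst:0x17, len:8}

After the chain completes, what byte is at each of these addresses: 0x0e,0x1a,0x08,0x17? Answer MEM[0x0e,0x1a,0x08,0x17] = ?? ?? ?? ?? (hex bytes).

MEM[0x0e,0x1a,0x08,0x17] = 63 b3 90 63

#0 dst[0x09+7] := {0x3e,0xc4,0xa6,0xf3,0x51,0x63,0xa8}
#1 dst[0x00+6] := {0x3e,0xc4,0xa6,0xf3,0x51,0x63}
#2 dst[0x05+8] := {0x51,0x63,0xa8,0xf5,0xb3,0x93,0xc2,0x05}
#3 dst[0x06+3] := {0x97,0x93,0x90}
#4 dst[0x17+8] := {0x63,0xa8,0xf5,0xb3,0x93,0xc2,0x05,0xe3}
query mem[0x0e]=0x63, mem[0x1a]=0xb3, mem[0x08]=0x90, mem[0x17]=0x63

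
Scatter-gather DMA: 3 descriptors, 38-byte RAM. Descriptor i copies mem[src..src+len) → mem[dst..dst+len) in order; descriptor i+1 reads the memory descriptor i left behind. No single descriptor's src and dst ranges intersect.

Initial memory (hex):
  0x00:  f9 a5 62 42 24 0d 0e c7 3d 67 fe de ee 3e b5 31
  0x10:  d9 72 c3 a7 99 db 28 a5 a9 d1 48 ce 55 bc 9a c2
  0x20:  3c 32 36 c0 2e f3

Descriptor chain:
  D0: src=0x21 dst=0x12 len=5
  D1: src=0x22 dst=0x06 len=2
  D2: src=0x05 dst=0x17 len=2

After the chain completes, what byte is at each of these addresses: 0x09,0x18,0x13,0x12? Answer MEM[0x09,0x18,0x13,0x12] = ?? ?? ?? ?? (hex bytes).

#0 dst[0x12+5] := {0x32,0x36,0xc0,0x2e,0xf3}
#1 dst[0x06+2] := {0x36,0xc0}
#2 dst[0x17+2] := {0x0d,0x36}
query mem[0x09]=0x67, mem[0x18]=0x36, mem[0x13]=0x36, mem[0x12]=0x32

MEM[0x09,0x18,0x13,0x12] = 67 36 36 32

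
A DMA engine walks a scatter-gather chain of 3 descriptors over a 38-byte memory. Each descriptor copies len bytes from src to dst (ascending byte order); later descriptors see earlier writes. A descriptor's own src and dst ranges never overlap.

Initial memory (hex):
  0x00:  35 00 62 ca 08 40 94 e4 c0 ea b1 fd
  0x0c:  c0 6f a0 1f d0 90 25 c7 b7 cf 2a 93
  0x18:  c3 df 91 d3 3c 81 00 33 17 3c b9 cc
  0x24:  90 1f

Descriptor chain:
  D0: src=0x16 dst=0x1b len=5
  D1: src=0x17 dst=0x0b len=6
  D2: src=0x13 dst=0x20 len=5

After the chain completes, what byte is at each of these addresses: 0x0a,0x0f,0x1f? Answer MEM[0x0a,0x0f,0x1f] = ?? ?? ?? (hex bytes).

D0: mem[0x1b..0x1f] <- [2a 93 c3 df 91]
D1: mem[0x0b..0x10] <- [93 c3 df 91 2a 93]
D2: mem[0x20..0x24] <- [c7 b7 cf 2a 93]
query mem[0x0a]=0xb1, mem[0x0f]=0x2a, mem[0x1f]=0x91

MEM[0x0a,0x0f,0x1f] = b1 2a 91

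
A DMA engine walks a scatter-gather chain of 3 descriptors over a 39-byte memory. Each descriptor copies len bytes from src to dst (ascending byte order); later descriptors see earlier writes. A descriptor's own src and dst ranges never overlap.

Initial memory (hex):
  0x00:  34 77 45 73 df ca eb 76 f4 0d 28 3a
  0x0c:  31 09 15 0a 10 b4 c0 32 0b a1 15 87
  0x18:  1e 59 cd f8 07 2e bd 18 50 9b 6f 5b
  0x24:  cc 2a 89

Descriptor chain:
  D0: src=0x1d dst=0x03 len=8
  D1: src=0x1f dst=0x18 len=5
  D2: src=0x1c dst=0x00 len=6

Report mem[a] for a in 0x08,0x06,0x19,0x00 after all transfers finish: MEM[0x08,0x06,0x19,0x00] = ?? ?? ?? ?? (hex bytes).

[0] 0x1d->0x03 len=8 : 2e bd 18 50 9b 6f 5b cc
[1] 0x1f->0x18 len=5 : 18 50 9b 6f 5b
[2] 0x1c->0x00 len=6 : 5b 2e bd 18 50 9b
query mem[0x08]=0x6f, mem[0x06]=0x50, mem[0x19]=0x50, mem[0x00]=0x5b

MEM[0x08,0x06,0x19,0x00] = 6f 50 50 5b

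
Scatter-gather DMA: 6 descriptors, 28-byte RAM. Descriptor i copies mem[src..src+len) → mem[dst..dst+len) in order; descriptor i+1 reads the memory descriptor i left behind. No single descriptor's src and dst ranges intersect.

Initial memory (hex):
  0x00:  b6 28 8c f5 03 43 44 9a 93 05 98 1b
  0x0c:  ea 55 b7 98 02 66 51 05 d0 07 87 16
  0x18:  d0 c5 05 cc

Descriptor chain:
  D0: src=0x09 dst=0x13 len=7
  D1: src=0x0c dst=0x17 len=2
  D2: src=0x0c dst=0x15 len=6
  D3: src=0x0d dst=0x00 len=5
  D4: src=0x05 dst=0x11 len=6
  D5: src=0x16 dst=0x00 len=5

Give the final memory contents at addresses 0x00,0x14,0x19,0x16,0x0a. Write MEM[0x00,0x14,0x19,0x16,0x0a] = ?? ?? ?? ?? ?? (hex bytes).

[0] 0x09->0x13 len=7 : 05 98 1b ea 55 b7 98
[1] 0x0c->0x17 len=2 : ea 55
[2] 0x0c->0x15 len=6 : ea 55 b7 98 02 66
[3] 0x0d->0x00 len=5 : 55 b7 98 02 66
[4] 0x05->0x11 len=6 : 43 44 9a 93 05 98
[5] 0x16->0x00 len=5 : 98 b7 98 02 66
query mem[0x00]=0x98, mem[0x14]=0x93, mem[0x19]=0x02, mem[0x16]=0x98, mem[0x0a]=0x98

MEM[0x00,0x14,0x19,0x16,0x0a] = 98 93 02 98 98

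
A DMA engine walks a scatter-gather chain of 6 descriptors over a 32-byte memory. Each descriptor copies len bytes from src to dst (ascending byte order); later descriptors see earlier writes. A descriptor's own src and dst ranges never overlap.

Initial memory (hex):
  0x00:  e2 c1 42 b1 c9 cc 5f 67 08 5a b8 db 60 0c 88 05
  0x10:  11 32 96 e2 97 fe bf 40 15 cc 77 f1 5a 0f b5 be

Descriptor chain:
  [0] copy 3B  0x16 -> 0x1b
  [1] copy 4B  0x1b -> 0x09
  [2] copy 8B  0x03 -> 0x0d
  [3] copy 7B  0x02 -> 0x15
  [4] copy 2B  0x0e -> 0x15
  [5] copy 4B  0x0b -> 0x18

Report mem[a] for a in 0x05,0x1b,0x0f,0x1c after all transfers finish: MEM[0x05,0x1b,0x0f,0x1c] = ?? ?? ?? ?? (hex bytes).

#0 dst[0x1b+3] := {0xbf,0x40,0x15}
#1 dst[0x09+4] := {0xbf,0x40,0x15,0xb5}
#2 dst[0x0d+8] := {0xb1,0xc9,0xcc,0x5f,0x67,0x08,0xbf,0x40}
#3 dst[0x15+7] := {0x42,0xb1,0xc9,0xcc,0x5f,0x67,0x08}
#4 dst[0x15+2] := {0xc9,0xcc}
#5 dst[0x18+4] := {0x15,0xb5,0xb1,0xc9}
query mem[0x05]=0xcc, mem[0x1b]=0xc9, mem[0x0f]=0xcc, mem[0x1c]=0x40

MEM[0x05,0x1b,0x0f,0x1c] = cc c9 cc 40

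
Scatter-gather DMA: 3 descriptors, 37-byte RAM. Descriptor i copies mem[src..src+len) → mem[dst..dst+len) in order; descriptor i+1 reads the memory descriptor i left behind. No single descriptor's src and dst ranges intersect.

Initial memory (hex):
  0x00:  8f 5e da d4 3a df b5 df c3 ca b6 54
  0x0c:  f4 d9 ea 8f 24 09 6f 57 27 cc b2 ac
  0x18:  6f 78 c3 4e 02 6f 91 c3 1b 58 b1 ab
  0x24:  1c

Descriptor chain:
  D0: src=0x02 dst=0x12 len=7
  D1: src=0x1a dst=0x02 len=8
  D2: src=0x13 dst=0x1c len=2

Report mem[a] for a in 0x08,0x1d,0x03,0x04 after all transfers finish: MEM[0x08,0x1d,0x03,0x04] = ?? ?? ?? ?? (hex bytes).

MEM[0x08,0x1d,0x03,0x04] = 1b 3a 4e 02

#0 dst[0x12+7] := {0xda,0xd4,0x3a,0xdf,0xb5,0xdf,0xc3}
#1 dst[0x02+8] := {0xc3,0x4e,0x02,0x6f,0x91,0xc3,0x1b,0x58}
#2 dst[0x1c+2] := {0xd4,0x3a}
query mem[0x08]=0x1b, mem[0x1d]=0x3a, mem[0x03]=0x4e, mem[0x04]=0x02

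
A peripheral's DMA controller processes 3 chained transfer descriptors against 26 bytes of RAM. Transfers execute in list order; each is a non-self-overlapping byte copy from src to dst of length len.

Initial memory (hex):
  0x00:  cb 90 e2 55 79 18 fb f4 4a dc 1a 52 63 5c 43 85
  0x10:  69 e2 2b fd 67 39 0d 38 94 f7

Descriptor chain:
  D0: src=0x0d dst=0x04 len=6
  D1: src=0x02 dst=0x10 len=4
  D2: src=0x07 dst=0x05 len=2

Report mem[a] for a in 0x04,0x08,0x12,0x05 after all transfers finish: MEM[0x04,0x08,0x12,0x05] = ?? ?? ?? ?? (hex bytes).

MEM[0x04,0x08,0x12,0x05] = 5c e2 5c 69

  after D0: wrote 6B at 0x04 = 5c438569e22b
  after D1: wrote 4B at 0x10 = e2555c43
  after D2: wrote 2B at 0x05 = 69e2
query mem[0x04]=0x5c, mem[0x08]=0xe2, mem[0x12]=0x5c, mem[0x05]=0x69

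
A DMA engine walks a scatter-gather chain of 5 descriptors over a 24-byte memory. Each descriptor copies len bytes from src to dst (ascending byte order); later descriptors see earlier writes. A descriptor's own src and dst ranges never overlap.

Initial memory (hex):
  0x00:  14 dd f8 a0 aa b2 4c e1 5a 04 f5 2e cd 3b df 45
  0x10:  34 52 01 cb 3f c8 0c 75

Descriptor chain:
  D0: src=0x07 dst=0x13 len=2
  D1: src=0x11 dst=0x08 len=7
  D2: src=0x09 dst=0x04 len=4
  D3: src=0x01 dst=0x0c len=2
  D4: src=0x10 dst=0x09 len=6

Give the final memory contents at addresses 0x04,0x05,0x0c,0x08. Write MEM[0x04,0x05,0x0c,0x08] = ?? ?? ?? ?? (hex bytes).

#0 dst[0x13+2] := {0xe1,0x5a}
#1 dst[0x08+7] := {0x52,0x01,0xe1,0x5a,0xc8,0x0c,0x75}
#2 dst[0x04+4] := {0x01,0xe1,0x5a,0xc8}
#3 dst[0x0c+2] := {0xdd,0xf8}
#4 dst[0x09+6] := {0x34,0x52,0x01,0xe1,0x5a,0xc8}
query mem[0x04]=0x01, mem[0x05]=0xe1, mem[0x0c]=0xe1, mem[0x08]=0x52

MEM[0x04,0x05,0x0c,0x08] = 01 e1 e1 52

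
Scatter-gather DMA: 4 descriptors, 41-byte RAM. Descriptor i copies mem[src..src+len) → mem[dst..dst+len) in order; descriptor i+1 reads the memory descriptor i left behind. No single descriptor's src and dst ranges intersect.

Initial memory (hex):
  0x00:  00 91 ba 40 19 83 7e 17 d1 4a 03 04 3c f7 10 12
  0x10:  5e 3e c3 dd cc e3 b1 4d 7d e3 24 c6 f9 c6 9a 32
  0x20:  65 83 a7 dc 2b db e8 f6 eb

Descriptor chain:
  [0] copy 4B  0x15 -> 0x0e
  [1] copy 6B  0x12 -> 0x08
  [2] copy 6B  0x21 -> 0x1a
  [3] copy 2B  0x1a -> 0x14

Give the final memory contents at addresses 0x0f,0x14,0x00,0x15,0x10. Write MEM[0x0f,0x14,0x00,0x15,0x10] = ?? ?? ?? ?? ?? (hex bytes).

MEM[0x0f,0x14,0x00,0x15,0x10] = b1 83 00 a7 4d

[0] 0x15->0x0e len=4 : e3 b1 4d 7d
[1] 0x12->0x08 len=6 : c3 dd cc e3 b1 4d
[2] 0x21->0x1a len=6 : 83 a7 dc 2b db e8
[3] 0x1a->0x14 len=2 : 83 a7
query mem[0x0f]=0xb1, mem[0x14]=0x83, mem[0x00]=0x00, mem[0x15]=0xa7, mem[0x10]=0x4d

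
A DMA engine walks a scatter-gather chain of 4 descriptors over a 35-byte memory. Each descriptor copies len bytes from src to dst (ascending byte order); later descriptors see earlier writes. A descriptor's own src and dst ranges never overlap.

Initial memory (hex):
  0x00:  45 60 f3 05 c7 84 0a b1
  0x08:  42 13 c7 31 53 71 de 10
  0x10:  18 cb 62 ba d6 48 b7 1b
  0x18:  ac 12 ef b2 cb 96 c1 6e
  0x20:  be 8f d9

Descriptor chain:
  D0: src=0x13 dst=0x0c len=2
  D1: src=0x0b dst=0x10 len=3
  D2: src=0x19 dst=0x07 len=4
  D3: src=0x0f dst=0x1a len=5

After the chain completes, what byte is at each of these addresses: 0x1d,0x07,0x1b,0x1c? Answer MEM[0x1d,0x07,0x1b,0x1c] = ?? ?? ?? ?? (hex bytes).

MEM[0x1d,0x07,0x1b,0x1c] = d6 12 31 ba

#0 dst[0x0c+2] := {0xba,0xd6}
#1 dst[0x10+3] := {0x31,0xba,0xd6}
#2 dst[0x07+4] := {0x12,0xef,0xb2,0xcb}
#3 dst[0x1a+5] := {0x10,0x31,0xba,0xd6,0xba}
query mem[0x1d]=0xd6, mem[0x07]=0x12, mem[0x1b]=0x31, mem[0x1c]=0xba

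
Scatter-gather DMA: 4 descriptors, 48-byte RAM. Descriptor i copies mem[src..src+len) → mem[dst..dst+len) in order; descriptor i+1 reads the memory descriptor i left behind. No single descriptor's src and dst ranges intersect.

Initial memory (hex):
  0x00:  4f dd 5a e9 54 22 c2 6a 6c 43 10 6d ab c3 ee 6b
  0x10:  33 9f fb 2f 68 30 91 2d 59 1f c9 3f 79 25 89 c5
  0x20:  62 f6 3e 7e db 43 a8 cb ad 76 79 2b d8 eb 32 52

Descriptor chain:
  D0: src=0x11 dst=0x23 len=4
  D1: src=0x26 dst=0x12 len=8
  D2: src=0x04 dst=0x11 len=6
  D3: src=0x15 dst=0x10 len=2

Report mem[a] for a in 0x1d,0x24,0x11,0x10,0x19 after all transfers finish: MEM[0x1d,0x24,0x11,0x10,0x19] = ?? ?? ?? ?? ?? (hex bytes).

MEM[0x1d,0x24,0x11,0x10,0x19] = 25 fb 43 6c eb

[0] 0x11->0x23 len=4 : 9f fb 2f 68
[1] 0x26->0x12 len=8 : 68 cb ad 76 79 2b d8 eb
[2] 0x04->0x11 len=6 : 54 22 c2 6a 6c 43
[3] 0x15->0x10 len=2 : 6c 43
query mem[0x1d]=0x25, mem[0x24]=0xfb, mem[0x11]=0x43, mem[0x10]=0x6c, mem[0x19]=0xeb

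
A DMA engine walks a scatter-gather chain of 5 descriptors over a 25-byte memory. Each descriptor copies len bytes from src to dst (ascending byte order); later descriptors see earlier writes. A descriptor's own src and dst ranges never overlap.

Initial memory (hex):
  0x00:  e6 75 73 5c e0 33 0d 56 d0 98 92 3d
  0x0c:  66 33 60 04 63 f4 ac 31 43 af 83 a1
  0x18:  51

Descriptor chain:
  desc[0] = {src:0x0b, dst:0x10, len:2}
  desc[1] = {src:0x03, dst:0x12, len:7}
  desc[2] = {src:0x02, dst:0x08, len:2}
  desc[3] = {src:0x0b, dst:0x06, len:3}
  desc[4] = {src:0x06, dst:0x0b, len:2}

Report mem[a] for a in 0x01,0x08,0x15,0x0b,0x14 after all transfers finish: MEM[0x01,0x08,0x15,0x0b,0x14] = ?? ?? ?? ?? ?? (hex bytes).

#0 dst[0x10+2] := {0x3d,0x66}
#1 dst[0x12+7] := {0x5c,0xe0,0x33,0x0d,0x56,0xd0,0x98}
#2 dst[0x08+2] := {0x73,0x5c}
#3 dst[0x06+3] := {0x3d,0x66,0x33}
#4 dst[0x0b+2] := {0x3d,0x66}
query mem[0x01]=0x75, mem[0x08]=0x33, mem[0x15]=0x0d, mem[0x0b]=0x3d, mem[0x14]=0x33

MEM[0x01,0x08,0x15,0x0b,0x14] = 75 33 0d 3d 33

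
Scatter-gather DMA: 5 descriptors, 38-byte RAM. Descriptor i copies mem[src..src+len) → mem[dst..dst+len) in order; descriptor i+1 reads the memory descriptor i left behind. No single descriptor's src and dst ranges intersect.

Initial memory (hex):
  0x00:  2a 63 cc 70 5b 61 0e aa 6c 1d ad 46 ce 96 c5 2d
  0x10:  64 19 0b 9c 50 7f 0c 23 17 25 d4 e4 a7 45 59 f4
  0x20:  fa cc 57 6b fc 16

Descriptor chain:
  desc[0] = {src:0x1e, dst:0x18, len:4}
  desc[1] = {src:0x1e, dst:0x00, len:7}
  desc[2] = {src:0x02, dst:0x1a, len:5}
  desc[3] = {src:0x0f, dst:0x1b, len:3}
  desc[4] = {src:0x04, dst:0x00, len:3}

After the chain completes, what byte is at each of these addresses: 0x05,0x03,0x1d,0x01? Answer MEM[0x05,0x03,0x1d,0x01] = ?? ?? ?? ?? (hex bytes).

MEM[0x05,0x03,0x1d,0x01] = 6b cc 19 6b

D0: mem[0x18..0x1b] <- [59 f4 fa cc]
D1: mem[0x00..0x06] <- [59 f4 fa cc 57 6b fc]
D2: mem[0x1a..0x1e] <- [fa cc 57 6b fc]
D3: mem[0x1b..0x1d] <- [2d 64 19]
D4: mem[0x00..0x02] <- [57 6b fc]
query mem[0x05]=0x6b, mem[0x03]=0xcc, mem[0x1d]=0x19, mem[0x01]=0x6b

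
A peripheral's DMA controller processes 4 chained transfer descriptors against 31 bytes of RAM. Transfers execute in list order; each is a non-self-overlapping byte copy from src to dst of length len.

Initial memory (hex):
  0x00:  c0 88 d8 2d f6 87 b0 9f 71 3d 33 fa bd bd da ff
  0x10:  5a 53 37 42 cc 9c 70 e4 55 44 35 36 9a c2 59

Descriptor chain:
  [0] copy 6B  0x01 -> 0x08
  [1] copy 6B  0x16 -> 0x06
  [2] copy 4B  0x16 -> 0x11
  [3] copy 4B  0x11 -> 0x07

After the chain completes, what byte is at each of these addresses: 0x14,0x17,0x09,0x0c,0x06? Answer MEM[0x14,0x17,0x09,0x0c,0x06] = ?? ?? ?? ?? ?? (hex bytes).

[0] 0x01->0x08 len=6 : 88 d8 2d f6 87 b0
[1] 0x16->0x06 len=6 : 70 e4 55 44 35 36
[2] 0x16->0x11 len=4 : 70 e4 55 44
[3] 0x11->0x07 len=4 : 70 e4 55 44
query mem[0x14]=0x44, mem[0x17]=0xe4, mem[0x09]=0x55, mem[0x0c]=0x87, mem[0x06]=0x70

MEM[0x14,0x17,0x09,0x0c,0x06] = 44 e4 55 87 70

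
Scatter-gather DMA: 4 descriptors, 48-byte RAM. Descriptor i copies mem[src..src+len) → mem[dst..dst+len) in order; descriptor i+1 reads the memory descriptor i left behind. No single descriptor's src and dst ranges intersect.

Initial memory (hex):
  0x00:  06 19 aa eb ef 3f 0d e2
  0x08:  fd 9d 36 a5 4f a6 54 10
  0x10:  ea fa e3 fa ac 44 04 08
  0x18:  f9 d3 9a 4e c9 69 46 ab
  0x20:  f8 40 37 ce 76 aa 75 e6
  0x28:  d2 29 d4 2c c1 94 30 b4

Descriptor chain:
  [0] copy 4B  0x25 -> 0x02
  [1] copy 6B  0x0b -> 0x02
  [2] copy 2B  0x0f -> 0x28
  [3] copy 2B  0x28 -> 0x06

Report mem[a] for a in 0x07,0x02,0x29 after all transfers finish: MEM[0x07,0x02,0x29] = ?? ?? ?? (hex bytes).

[0] 0x25->0x02 len=4 : aa 75 e6 d2
[1] 0x0b->0x02 len=6 : a5 4f a6 54 10 ea
[2] 0x0f->0x28 len=2 : 10 ea
[3] 0x28->0x06 len=2 : 10 ea
query mem[0x07]=0xea, mem[0x02]=0xa5, mem[0x29]=0xea

MEM[0x07,0x02,0x29] = ea a5 ea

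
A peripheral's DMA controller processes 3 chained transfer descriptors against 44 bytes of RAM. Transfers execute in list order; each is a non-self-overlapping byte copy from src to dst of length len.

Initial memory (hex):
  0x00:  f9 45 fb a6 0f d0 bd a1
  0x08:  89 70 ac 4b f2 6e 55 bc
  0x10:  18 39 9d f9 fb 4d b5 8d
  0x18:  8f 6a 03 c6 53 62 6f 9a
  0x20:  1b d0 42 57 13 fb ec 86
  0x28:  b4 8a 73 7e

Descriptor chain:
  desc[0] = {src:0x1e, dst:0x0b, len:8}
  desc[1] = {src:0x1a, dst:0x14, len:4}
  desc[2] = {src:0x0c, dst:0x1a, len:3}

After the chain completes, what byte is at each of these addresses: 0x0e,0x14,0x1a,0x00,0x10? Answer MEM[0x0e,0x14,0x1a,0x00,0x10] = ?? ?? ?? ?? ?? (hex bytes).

MEM[0x0e,0x14,0x1a,0x00,0x10] = d0 03 9a f9 57

[0] 0x1e->0x0b len=8 : 6f 9a 1b d0 42 57 13 fb
[1] 0x1a->0x14 len=4 : 03 c6 53 62
[2] 0x0c->0x1a len=3 : 9a 1b d0
query mem[0x0e]=0xd0, mem[0x14]=0x03, mem[0x1a]=0x9a, mem[0x00]=0xf9, mem[0x10]=0x57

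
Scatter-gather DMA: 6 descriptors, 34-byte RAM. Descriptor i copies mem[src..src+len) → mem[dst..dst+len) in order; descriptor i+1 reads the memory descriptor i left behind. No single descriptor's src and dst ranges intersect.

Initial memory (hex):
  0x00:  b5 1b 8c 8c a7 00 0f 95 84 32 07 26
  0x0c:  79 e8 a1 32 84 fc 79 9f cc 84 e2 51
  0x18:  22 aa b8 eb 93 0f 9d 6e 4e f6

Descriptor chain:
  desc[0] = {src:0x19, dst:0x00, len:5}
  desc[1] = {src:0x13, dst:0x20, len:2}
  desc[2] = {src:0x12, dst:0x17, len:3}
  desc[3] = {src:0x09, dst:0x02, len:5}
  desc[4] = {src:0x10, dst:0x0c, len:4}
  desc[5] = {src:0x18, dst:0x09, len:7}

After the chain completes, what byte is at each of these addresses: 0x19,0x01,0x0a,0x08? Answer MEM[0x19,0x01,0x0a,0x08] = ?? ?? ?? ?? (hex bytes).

  after D0: wrote 5B at 0x00 = aab8eb930f
  after D1: wrote 2B at 0x20 = 9fcc
  after D2: wrote 3B at 0x17 = 799fcc
  after D3: wrote 5B at 0x02 = 32072679e8
  after D4: wrote 4B at 0x0c = 84fc799f
  after D5: wrote 7B at 0x09 = 9fccb8eb930f9d
query mem[0x19]=0xcc, mem[0x01]=0xb8, mem[0x0a]=0xcc, mem[0x08]=0x84

MEM[0x19,0x01,0x0a,0x08] = cc b8 cc 84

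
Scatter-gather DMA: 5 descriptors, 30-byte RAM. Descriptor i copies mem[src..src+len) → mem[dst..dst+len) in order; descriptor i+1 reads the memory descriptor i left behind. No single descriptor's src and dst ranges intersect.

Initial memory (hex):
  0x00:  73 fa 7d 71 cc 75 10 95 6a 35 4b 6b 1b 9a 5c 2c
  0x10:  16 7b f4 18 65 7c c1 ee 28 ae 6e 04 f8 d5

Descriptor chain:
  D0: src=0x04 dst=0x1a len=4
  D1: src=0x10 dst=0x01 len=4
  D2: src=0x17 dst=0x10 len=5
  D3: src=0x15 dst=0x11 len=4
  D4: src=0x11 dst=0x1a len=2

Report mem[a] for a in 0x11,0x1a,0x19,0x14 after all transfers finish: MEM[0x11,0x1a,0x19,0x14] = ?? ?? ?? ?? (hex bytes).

MEM[0x11,0x1a,0x19,0x14] = 7c 7c ae 28

#0 dst[0x1a+4] := {0xcc,0x75,0x10,0x95}
#1 dst[0x01+4] := {0x16,0x7b,0xf4,0x18}
#2 dst[0x10+5] := {0xee,0x28,0xae,0xcc,0x75}
#3 dst[0x11+4] := {0x7c,0xc1,0xee,0x28}
#4 dst[0x1a+2] := {0x7c,0xc1}
query mem[0x11]=0x7c, mem[0x1a]=0x7c, mem[0x19]=0xae, mem[0x14]=0x28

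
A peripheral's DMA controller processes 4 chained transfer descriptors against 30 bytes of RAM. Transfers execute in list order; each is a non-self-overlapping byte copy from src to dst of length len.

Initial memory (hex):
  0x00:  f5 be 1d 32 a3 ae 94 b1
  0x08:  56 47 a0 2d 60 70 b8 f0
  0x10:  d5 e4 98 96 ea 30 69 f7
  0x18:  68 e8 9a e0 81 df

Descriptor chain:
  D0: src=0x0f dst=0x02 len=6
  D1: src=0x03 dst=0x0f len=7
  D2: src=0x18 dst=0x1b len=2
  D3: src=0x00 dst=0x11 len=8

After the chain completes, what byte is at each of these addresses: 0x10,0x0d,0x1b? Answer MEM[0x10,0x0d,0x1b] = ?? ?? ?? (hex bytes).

D0: mem[0x02..0x07] <- [f0 d5 e4 98 96 ea]
D1: mem[0x0f..0x15] <- [d5 e4 98 96 ea 56 47]
D2: mem[0x1b..0x1c] <- [68 e8]
D3: mem[0x11..0x18] <- [f5 be f0 d5 e4 98 96 ea]
query mem[0x10]=0xe4, mem[0x0d]=0x70, mem[0x1b]=0x68

MEM[0x10,0x0d,0x1b] = e4 70 68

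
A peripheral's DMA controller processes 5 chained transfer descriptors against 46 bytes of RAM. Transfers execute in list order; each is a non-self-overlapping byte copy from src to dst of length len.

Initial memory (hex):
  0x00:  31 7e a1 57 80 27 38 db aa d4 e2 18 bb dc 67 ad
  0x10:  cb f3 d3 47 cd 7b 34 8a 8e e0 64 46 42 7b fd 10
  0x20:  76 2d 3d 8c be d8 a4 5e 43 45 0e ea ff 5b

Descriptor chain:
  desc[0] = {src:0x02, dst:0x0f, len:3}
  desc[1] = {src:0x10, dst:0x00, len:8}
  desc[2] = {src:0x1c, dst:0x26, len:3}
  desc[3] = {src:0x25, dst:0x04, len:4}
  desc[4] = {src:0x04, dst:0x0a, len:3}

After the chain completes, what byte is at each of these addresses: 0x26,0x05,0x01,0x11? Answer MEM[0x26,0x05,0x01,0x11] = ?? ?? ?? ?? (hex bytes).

[0] 0x02->0x0f len=3 : a1 57 80
[1] 0x10->0x00 len=8 : 57 80 d3 47 cd 7b 34 8a
[2] 0x1c->0x26 len=3 : 42 7b fd
[3] 0x25->0x04 len=4 : d8 42 7b fd
[4] 0x04->0x0a len=3 : d8 42 7b
query mem[0x26]=0x42, mem[0x05]=0x42, mem[0x01]=0x80, mem[0x11]=0x80

MEM[0x26,0x05,0x01,0x11] = 42 42 80 80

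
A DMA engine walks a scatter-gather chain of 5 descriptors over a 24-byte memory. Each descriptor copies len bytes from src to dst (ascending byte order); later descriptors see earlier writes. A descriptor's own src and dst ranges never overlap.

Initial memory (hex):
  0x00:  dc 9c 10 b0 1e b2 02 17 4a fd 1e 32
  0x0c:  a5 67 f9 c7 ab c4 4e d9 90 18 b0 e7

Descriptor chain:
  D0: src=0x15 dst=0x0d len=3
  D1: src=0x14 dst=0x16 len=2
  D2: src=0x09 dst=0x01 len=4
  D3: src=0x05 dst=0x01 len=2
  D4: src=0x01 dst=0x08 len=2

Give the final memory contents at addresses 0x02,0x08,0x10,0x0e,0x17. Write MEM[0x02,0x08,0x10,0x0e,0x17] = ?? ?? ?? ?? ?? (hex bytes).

  after D0: wrote 3B at 0x0d = 18b0e7
  after D1: wrote 2B at 0x16 = 9018
  after D2: wrote 4B at 0x01 = fd1e32a5
  after D3: wrote 2B at 0x01 = b202
  after D4: wrote 2B at 0x08 = b202
query mem[0x02]=0x02, mem[0x08]=0xb2, mem[0x10]=0xab, mem[0x0e]=0xb0, mem[0x17]=0x18

MEM[0x02,0x08,0x10,0x0e,0x17] = 02 b2 ab b0 18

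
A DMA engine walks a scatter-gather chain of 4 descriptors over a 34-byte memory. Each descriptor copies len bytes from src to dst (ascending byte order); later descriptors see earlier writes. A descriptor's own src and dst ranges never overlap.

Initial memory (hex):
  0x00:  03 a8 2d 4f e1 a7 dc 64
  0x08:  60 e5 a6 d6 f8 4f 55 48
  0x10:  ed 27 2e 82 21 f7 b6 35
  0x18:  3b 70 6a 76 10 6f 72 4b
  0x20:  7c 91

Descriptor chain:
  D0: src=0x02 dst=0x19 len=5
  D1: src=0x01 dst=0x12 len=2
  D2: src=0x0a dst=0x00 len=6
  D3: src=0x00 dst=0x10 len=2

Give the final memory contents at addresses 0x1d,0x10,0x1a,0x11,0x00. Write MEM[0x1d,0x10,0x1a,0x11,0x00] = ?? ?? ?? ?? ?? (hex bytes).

#0 dst[0x19+5] := {0x2d,0x4f,0xe1,0xa7,0xdc}
#1 dst[0x12+2] := {0xa8,0x2d}
#2 dst[0x00+6] := {0xa6,0xd6,0xf8,0x4f,0x55,0x48}
#3 dst[0x10+2] := {0xa6,0xd6}
query mem[0x1d]=0xdc, mem[0x10]=0xa6, mem[0x1a]=0x4f, mem[0x11]=0xd6, mem[0x00]=0xa6

MEM[0x1d,0x10,0x1a,0x11,0x00] = dc a6 4f d6 a6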